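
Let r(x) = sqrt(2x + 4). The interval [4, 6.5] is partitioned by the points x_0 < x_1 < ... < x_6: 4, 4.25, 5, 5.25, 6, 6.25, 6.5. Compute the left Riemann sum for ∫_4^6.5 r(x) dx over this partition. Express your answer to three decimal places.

Subinterval widths: 0.25, 0.75, 0.25, 0.75, 0.25, 0.25.
Left endpoints: 4, 4.25, 5, 5.25, 6, 6.25.
r(4) ≈ 3.464, r(4.25) ≈ 3.536, r(5) ≈ 3.742, r(5.25) ≈ 3.808, r(6) ≈ 4.000, r(6.25) ≈ 4.062.
Sum = Σ Δx_i · r(x_i).
Sum ≈ 9.325.

9.325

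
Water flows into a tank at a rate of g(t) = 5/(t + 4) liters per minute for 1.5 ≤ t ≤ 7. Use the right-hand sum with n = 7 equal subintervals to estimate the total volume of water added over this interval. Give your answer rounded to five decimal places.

3.29353

Δt = (7 − 1.5)/7 = 11/14.
Right endpoints: 16/7, 43/14, 27/7, 65/14, 38/7, 87/14, 7.
g(16/7) = 35/44, g(43/14) = 70/99, g(27/7) = 7/11, g(65/14) = 70/121, g(38/7) = 35/66, g(87/14) = 70/143, g(7) = 5/11.
Sum = Δt · [g(16/7) + g(43/14) + g(27/7) + ...].
Sum ≈ 3.29353.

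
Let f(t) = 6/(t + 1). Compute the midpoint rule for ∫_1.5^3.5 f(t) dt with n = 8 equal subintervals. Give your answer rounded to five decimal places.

3.52500

Δt = (3.5 − 1.5)/8 = 0.25.
Midpoints: 1.625, 1.875, 2.125, 2.375, 2.625, 2.875, 3.125, 3.375.
f(1.625) = 16/7, f(1.875) = 48/23, f(2.125) = 1.92, f(2.375) = 16/9, f(2.625) = 48/29, f(2.875) = 48/31, f(3.125) = 16/11, f(3.375) = 48/35.
Sum = Δt · [f(1.625) + f(1.875) + f(2.125) + ...].
Sum ≈ 3.52500.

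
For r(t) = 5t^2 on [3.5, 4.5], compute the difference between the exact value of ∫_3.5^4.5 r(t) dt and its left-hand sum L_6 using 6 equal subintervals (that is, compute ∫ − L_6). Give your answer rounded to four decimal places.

Exact integral: ∫_3.5^4.5 r(t) dt ≈ 80.416667.
L_6 ≈ 77.106481.
Error ≈ 80.416667 − 77.106481 ≈ 3.3102.

3.3102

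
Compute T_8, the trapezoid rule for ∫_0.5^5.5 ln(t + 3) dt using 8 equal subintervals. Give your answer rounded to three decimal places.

8.800

Δt = (5.5 − 0.5)/8 = 0.625.
f(0.5) ≈ 1.253, f(1.125) ≈ 1.417, f(1.75) ≈ 1.558, f(2.375) ≈ 1.682, f(3) ≈ 1.792, f(3.625) ≈ 1.891, f(4.25) ≈ 1.981, f(4.875) ≈ 2.064, f(5.5) ≈ 2.140.
T_8 = (Δt/2)·[f(t_0) + 2f(t_1) + ... + 2f(t_{7}) + f(t_8)].
Sum ≈ 8.800.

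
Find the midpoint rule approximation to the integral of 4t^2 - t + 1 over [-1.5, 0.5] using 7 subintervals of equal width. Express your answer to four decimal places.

Δt = (0.5 − (-1.5))/7 = 2/7.
Midpoints: -19/14, -15/14, -11/14, -0.5, -3/14, 1/14, 5/14.
f(-19/14) = 953/98, f(-15/14) = 653/98, f(-11/14) = 417/98, f(-0.5) = 2.5, f(-3/14) = 137/98, f(1/14) = 93/98, f(5/14) = 113/98.
Sum = Δt · [f(-19/14) + f(-15/14) + f(-11/14) + ...].
Sum ≈ 7.6122.

7.6122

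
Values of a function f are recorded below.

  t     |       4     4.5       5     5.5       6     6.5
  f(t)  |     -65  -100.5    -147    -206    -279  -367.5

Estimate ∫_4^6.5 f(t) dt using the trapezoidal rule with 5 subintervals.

Δt = 0.5.
T_5 = (0.5/2)·[(-65) + 2·(-100.5) + 2·(-147) + 2·(-206) + 2·(-279) + (-367.5)] = -474.375.

-474.375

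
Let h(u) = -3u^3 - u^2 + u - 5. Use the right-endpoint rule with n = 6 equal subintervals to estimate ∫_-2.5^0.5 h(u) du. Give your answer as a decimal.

-2.5625

Δu = (0.5 − (-2.5))/6 = 0.5.
Right endpoints: -2, -1.5, -1, -0.5, 0, 0.5.
h(-2) = 13, h(-1.5) = 1.375, h(-1) = -4, h(-0.5) = -5.375, h(0) = -5, h(0.5) = -5.125.
Sum = Δu · [h(-2) + h(-1.5) + h(-1) + ...].
Sum = -2.5625.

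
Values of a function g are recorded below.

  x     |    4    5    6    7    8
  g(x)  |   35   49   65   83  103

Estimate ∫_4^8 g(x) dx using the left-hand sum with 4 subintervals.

Δx = 1.
Sum = 1·[35 + 49 + 65 + 83] = 232.

232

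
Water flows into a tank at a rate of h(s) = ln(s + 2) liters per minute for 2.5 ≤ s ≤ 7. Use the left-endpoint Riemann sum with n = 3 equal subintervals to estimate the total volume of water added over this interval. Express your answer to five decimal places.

Δs = (7 − 2.5)/3 = 1.5.
Left endpoints: 2.5, 4, 5.5.
h(2.5) ≈ 1.50408, h(4) ≈ 1.79176, h(5.5) ≈ 2.01490.
Sum = Δs · [h(2.5) + h(4) + h(5.5)].
Sum ≈ 7.96611.

7.96611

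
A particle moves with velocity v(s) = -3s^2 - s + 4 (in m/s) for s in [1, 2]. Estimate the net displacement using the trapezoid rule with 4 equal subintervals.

-4.53125

Δs = (2 − 1)/4 = 0.25.
v(1) = 0, v(1.25) = -1.9375, v(1.5) = -4.25, v(1.75) = -6.9375, v(2) = -10.
T_4 = (Δs/2)·[v(s_0) + 2v(s_1) + 2v(s_2) + 2v(s_3) + v(s_4)].
Sum = -4.53125.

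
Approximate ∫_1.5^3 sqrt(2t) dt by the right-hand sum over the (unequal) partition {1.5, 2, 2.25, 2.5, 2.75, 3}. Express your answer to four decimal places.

Subinterval widths: 0.5, 0.25, 0.25, 0.25, 0.25.
Right endpoints: 2, 2.25, 2.5, 2.75, 3.
f(2) ≈ 2.0000, f(2.25) ≈ 2.1213, f(2.5) ≈ 2.2361, f(2.75) ≈ 2.3452, f(3) ≈ 2.4495.
Sum = Σ Δt_i · f(t_i).
Sum ≈ 3.2880.

3.2880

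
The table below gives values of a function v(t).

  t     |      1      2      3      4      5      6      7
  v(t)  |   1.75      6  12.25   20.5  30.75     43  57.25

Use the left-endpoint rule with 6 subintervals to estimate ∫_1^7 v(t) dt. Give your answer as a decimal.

114.25

Δt = 1.
Sum = 1·[1.75 + 6 + 12.25 + 20.5 + 30.75 + 43] = 114.25.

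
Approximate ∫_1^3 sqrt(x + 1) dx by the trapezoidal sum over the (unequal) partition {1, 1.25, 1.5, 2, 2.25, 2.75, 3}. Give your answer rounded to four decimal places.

3.4464

Subinterval widths: 0.25, 0.25, 0.5, 0.25, 0.5, 0.25.
f(1) ≈ 1.4142, f(1.25) ≈ 1.5000, f(1.5) ≈ 1.5811, f(2) ≈ 1.7321, f(2.25) ≈ 1.8028, f(2.75) ≈ 1.9365, f(3) ≈ 2.0000.
On each subinterval the trapezoid contributes (Δx_i/2)·[f(x_{i-1}) + f(x_i)].
Sum ≈ 3.4464.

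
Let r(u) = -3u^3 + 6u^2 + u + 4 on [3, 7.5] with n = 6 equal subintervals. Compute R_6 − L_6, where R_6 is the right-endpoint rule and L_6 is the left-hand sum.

R_6 = -1834.55859375.
L_6 = -1162.08984375.
R_6 − L_6 = -672.46875.

-672.46875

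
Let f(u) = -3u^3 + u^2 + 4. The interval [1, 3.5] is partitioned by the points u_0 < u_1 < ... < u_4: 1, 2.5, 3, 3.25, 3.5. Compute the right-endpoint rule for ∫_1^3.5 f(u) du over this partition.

-139.13671875

Subinterval widths: 1.5, 0.5, 0.25, 0.25.
Right endpoints: 2.5, 3, 3.25, 3.5.
f(2.5) = -36.625, f(3) = -68, f(3.25) = -88.421875, f(3.5) = -112.375.
Sum = Σ Δu_i · f(u_i).
Sum = -139.13671875.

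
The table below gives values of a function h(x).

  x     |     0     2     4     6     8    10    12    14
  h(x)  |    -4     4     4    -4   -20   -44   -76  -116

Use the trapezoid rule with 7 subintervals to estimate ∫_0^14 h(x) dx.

-392

Δx = 2.
T_7 = (2/2)·[(-4) + 2·4 + 2·4 + 2·(-4) + 2·(-20) + 2·(-44) + 2·(-76) + (-116)] = -392.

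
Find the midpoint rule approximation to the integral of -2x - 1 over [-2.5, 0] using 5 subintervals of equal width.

3.75

Δx = (0 − (-2.5))/5 = 0.5.
Midpoints: -2.25, -1.75, -1.25, -0.75, -0.25.
f(-2.25) = 3.5, f(-1.75) = 2.5, f(-1.25) = 1.5, f(-0.75) = 0.5, f(-0.25) = -0.5.
Sum = Δx · [f(-2.25) + f(-1.75) + f(-1.25) + f(-0.75) + f(-0.25)].
Sum = 3.75.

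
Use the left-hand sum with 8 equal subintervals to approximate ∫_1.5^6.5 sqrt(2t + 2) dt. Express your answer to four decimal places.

15.1205

Δt = (6.5 − 1.5)/8 = 0.625.
Left endpoints: 1.5, 2.125, 2.75, 3.375, 4, 4.625, 5.25, 5.875.
f(1.5) ≈ 2.2361, f(2.125) ≈ 2.5000, f(2.75) ≈ 2.7386, f(3.375) ≈ 2.9580, f(4) ≈ 3.1623, f(4.625) ≈ 3.3541, f(5.25) ≈ 3.5355, f(5.875) ≈ 3.7081.
Sum = Δt · [f(1.5) + f(2.125) + f(2.75) + ...].
Sum ≈ 15.1205.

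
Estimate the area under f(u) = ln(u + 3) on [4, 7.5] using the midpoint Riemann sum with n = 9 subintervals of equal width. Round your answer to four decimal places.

7.5684

Δu = (7.5 − 4)/9 = 7/18.
Midpoints: 151/36, 55/12, 179/36, 193/36, 5.75, 221/36, 235/36, 83/12, 263/36.
f(151/36) ≈ 1.9733, f(55/12) ≈ 2.0260, f(179/36) ≈ 2.0760, f(193/36) ≈ 2.1236, f(5.75) ≈ 2.1691, f(221/36) ≈ 2.2125, f(235/36) ≈ 2.2542, f(83/12) ≈ 2.2942, f(263/36) ≈ 2.3327.
Sum = Δu · [f(151/36) + f(55/12) + f(179/36) + ...].
Sum ≈ 7.5684.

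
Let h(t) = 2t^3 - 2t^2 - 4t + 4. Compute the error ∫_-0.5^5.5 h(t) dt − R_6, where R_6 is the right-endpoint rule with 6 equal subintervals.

Exact integral: ∫_-0.5^5.5 h(t) dt = 310.5.
R_6 = 448.
Error = 310.5 − 448 = -137.5.

-137.5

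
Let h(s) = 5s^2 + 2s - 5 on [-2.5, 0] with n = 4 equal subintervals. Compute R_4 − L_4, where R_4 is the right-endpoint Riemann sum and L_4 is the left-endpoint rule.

R_4 = -0.09765625.
L_4 = 16.30859375.
R_4 − L_4 = -16.40625.

-16.40625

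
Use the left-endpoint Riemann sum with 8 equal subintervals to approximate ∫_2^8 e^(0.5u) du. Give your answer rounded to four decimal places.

85.5179

Δu = (8 − 2)/8 = 0.75.
Left endpoints: 2, 2.75, 3.5, 4.25, 5, 5.75, 6.5, 7.25.
f(2) ≈ 2.7183, f(2.75) ≈ 3.9551, f(3.5) ≈ 5.7546, f(4.25) ≈ 8.3729, f(5) ≈ 12.1825, f(5.75) ≈ 17.7254, f(6.5) ≈ 25.7903, f(7.25) ≈ 37.5247.
Sum = Δu · [f(2) + f(2.75) + f(3.5) + ...].
Sum ≈ 85.5179.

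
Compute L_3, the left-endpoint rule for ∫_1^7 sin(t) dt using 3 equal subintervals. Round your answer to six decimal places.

Δt = (7 − 1)/3 = 2.
Left endpoints: 1, 3, 5.
f(1) ≈ 0.841471, f(3) ≈ 0.141120, f(5) ≈ -0.958924.
Sum = Δt · [f(1) + f(3) + f(5)].
Sum ≈ 0.047333.

0.047333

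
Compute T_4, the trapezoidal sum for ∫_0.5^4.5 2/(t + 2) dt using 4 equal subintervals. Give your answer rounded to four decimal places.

1.9334

Δt = (4.5 − 0.5)/4 = 1.
f(0.5) = 0.8, f(1.5) = 4/7, f(2.5) = 4/9, f(3.5) = 4/11, f(4.5) = 4/13.
T_4 = (Δt/2)·[f(t_0) + 2f(t_1) + 2f(t_2) + 2f(t_3) + f(t_4)].
Sum ≈ 1.9334.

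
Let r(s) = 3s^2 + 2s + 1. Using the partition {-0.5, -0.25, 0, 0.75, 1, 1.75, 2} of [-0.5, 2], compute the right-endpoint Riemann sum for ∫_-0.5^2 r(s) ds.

Subinterval widths: 0.25, 0.25, 0.75, 0.25, 0.75, 0.25.
Right endpoints: -0.25, 0, 0.75, 1, 1.75, 2.
r(-0.25) = 0.6875, r(0) = 1, r(0.75) = 4.1875, r(1) = 6, r(1.75) = 13.6875, r(2) = 17.
Sum = Σ Δs_i · r(s_i).
Sum = 19.578125.

19.578125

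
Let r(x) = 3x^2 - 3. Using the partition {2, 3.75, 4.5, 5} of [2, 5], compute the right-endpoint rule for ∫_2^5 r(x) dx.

Subinterval widths: 1.75, 0.75, 0.5.
Right endpoints: 3.75, 4.5, 5.
r(3.75) = 39.1875, r(4.5) = 57.75, r(5) = 72.
Sum = Σ Δx_i · r(x_i).
Sum = 147.890625.

147.890625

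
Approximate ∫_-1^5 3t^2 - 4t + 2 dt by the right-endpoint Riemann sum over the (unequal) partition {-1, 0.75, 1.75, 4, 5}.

Subinterval widths: 1.75, 1, 2.25, 1.
Right endpoints: 0.75, 1.75, 4, 5.
f(0.75) = 0.6875, f(1.75) = 4.1875, f(4) = 34, f(5) = 57.
Sum = Σ Δt_i · f(t_i).
Sum = 138.890625.

138.890625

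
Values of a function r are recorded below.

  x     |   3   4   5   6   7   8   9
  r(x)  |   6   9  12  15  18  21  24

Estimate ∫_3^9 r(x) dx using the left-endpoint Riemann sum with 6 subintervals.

Δx = 1.
Sum = 1·[6 + 9 + 12 + 15 + 18 + 21] = 81.

81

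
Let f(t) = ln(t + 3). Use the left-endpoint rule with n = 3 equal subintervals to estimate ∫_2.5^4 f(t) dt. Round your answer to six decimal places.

Δt = (4 − 2.5)/3 = 0.5.
Left endpoints: 2.5, 3, 3.5.
f(2.5) ≈ 1.704748, f(3) ≈ 1.791759, f(3.5) ≈ 1.871802.
Sum = Δt · [f(2.5) + f(3) + f(3.5)].
Sum ≈ 2.684155.

2.684155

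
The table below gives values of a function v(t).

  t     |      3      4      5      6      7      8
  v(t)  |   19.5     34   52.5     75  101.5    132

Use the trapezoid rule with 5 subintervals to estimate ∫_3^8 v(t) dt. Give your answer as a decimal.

338.75

Δt = 1.
T_5 = (1/2)·[19.5 + 2·34 + 2·52.5 + 2·75 + 2·101.5 + 132] = 338.75.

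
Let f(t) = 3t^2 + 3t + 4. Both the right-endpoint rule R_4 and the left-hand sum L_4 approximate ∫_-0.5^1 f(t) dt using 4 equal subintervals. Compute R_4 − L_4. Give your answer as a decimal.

2.53125

R_4 = 9.62109375.
L_4 = 7.08984375.
R_4 − L_4 = 2.53125.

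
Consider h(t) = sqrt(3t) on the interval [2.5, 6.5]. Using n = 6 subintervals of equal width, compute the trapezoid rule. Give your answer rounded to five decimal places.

14.56344

Δt = (6.5 − 2.5)/6 = 2/3.
h(2.5) ≈ 2.73861, h(19/6) ≈ 3.08221, h(23/6) ≈ 3.39116, h(4.5) ≈ 3.67423, h(31/6) ≈ 3.93700, h(35/6) ≈ 4.18330, h(6.5) ≈ 4.41588.
T_6 = (Δt/2)·[h(t_0) + 2h(t_1) + ... + 2h(t_{5}) + h(t_6)].
Sum ≈ 14.56344.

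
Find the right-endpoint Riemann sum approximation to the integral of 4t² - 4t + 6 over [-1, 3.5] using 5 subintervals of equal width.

77.58

Δt = (3.5 − (-1))/5 = 0.9.
Right endpoints: -0.1, 0.8, 1.7, 2.6, 3.5.
f(-0.1) = 6.44, f(0.8) = 5.36, f(1.7) = 10.76, f(2.6) = 22.64, f(3.5) = 41.
Sum = Δt · [f(-0.1) + f(0.8) + f(1.7) + f(2.6) + f(3.5)].
Sum = 77.58.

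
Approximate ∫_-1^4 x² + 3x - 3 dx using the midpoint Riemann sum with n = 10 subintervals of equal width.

29.0625

Δx = (4 − (-1))/10 = 0.5.
Midpoints: -0.75, -0.25, 0.25, 0.75, 1.25, 1.75, 2.25, 2.75, 3.25, 3.75.
f(-0.75) = -4.6875, f(-0.25) = -3.6875, f(0.25) = -2.1875, f(0.75) = -0.1875, f(1.25) = 2.3125, f(1.75) = 5.3125, f(2.25) = 8.8125, f(2.75) = 12.8125, f(3.25) = 17.3125, f(3.75) = 22.3125.
Sum = Δx · [f(-0.75) + f(-0.25) + f(0.25) + ...].
Sum = 29.0625.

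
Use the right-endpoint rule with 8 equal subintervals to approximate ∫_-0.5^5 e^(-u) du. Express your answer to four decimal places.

1.1417

Δu = (5 − (-0.5))/8 = 0.6875.
Right endpoints: 0.1875, 0.875, 1.5625, 2.25, 2.9375, 3.625, 4.3125, 5.
f(0.1875) ≈ 0.8290, f(0.875) ≈ 0.4169, f(1.5625) ≈ 0.2096, f(2.25) ≈ 0.1054, f(2.9375) ≈ 0.0530, f(3.625) ≈ 0.0266, f(4.3125) ≈ 0.0134, f(5) ≈ 0.0067.
Sum = Δu · [f(0.1875) + f(0.875) + f(1.5625) + ...].
Sum ≈ 1.1417.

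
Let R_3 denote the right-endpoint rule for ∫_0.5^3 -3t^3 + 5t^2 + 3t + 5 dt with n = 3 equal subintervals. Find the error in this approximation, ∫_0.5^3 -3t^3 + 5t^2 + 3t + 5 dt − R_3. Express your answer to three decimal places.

15.350

Exact integral: ∫_0.5^3 f(t) dt ≈ 9.71354.
R_3 ≈ -5.63657.
Error ≈ 9.71354 − (-5.63657) ≈ 15.350.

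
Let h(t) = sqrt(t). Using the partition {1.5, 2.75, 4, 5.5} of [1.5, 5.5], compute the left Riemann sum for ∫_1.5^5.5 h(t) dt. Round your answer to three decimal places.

Subinterval widths: 1.25, 1.25, 1.5.
Left endpoints: 1.5, 2.75, 4.
h(1.5) ≈ 1.225, h(2.75) ≈ 1.658, h(4) ≈ 2.000.
Sum = Σ Δt_i · h(t_i).
Sum ≈ 6.604.

6.604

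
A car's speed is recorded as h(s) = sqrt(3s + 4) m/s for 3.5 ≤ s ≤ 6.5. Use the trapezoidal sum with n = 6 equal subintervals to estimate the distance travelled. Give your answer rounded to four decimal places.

13.0440

Δs = (6.5 − 3.5)/6 = 0.5.
h(3.5) ≈ 3.8079, h(4) ≈ 4.0000, h(4.5) ≈ 4.1833, h(5) ≈ 4.3589, h(5.5) ≈ 4.5277, h(6) ≈ 4.6904, h(6.5) ≈ 4.8477.
T_6 = (Δs/2)·[h(s_0) + 2h(s_1) + ... + 2h(s_{5}) + h(s_6)].
Sum ≈ 13.0440.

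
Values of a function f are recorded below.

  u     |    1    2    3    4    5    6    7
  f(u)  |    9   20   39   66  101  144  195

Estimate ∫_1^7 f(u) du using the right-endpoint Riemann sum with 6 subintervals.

565

Δu = 1.
Sum = 1·[20 + 39 + 66 + 101 + 144 + 195] = 565.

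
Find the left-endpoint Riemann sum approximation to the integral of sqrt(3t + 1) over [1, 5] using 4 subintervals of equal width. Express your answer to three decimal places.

11.414

Δt = (5 − 1)/4 = 1.
Left endpoints: 1, 2, 3, 4.
f(1) ≈ 2.000, f(2) ≈ 2.646, f(3) ≈ 3.162, f(4) ≈ 3.606.
Sum = Δt · [f(1) + f(2) + f(3) + f(4)].
Sum ≈ 11.414.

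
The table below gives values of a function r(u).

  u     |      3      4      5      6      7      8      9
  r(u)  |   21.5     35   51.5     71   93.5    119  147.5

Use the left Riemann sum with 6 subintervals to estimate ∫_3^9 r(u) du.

Δu = 1.
Sum = 1·[21.5 + 35 + 51.5 + 71 + 93.5 + 119] = 391.5.

391.5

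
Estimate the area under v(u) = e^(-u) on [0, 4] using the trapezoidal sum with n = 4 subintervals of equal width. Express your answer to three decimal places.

1.062

Δu = (4 − 0)/4 = 1.
v(0) ≈ 1.000, v(1) ≈ 0.368, v(2) ≈ 0.135, v(3) ≈ 0.050, v(4) ≈ 0.018.
T_4 = (Δu/2)·[v(u_0) + 2v(u_1) + 2v(u_2) + 2v(u_3) + v(u_4)].
Sum ≈ 1.062.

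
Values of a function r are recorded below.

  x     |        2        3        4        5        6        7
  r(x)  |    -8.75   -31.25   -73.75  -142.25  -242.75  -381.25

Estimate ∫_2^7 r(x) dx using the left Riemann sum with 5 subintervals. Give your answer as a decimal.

Δx = 1.
Sum = 1·[(-8.75) + (-31.25) + (-73.75) + (-142.25) + (-242.75)] = -498.75.

-498.75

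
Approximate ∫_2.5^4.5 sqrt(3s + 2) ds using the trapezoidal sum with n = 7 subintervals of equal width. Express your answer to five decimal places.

7.05319

Δs = (4.5 − 2.5)/7 = 2/7.
f(2.5) ≈ 3.08221, f(39/14) ≈ 3.21825, f(43/14) ≈ 3.34877, f(47/14) ≈ 3.47440, f(51/14) ≈ 3.59563, f(55/14) ≈ 3.71291, f(59/14) ≈ 3.82660, f(4.5) ≈ 3.93700.
T_7 = (Δs/2)·[f(s_0) + 2f(s_1) + ... + 2f(s_{6}) + f(s_7)].
Sum ≈ 7.05319.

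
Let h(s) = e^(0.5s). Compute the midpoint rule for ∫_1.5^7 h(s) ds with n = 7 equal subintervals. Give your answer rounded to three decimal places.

61.600

Δs = (7 − 1.5)/7 = 11/14.
Midpoints: 53/28, 75/28, 97/28, 4.25, 141/28, 163/28, 185/28.
h(53/28) ≈ 2.576, h(75/28) ≈ 3.816, h(97/28) ≈ 5.653, h(4.25) ≈ 8.373, h(141/28) ≈ 12.402, h(163/28) ≈ 18.370, h(185/28) ≈ 27.210.
Sum = Δs · [h(53/28) + h(75/28) + h(97/28) + ...].
Sum ≈ 61.600.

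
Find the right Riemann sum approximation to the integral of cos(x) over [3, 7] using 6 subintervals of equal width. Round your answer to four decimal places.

1.0779

Δx = (7 − 3)/6 = 2/3.
Right endpoints: 11/3, 13/3, 5, 17/3, 19/3, 7.
f(11/3) ≈ -0.8653, f(13/3) ≈ -0.3700, f(5) ≈ 0.2837, f(17/3) ≈ 0.8159, f(19/3) ≈ 0.9987, f(7) ≈ 0.7539.
Sum = Δx · [f(11/3) + f(13/3) + f(5) + ...].
Sum ≈ 1.0779.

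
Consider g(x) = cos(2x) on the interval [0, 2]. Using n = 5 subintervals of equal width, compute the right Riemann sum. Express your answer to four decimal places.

-0.6887

Δx = (2 − 0)/5 = 0.4.
Right endpoints: 0.4, 0.8, 1.2, 1.6, 2.
g(0.4) ≈ 0.6967, g(0.8) ≈ -0.0292, g(1.2) ≈ -0.7374, g(1.6) ≈ -0.9983, g(2) ≈ -0.6536.
Sum = Δx · [g(0.4) + g(0.8) + g(1.2) + g(1.6) + g(2)].
Sum ≈ -0.6887.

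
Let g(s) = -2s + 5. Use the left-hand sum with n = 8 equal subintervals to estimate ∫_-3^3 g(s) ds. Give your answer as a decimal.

Δs = (3 − (-3))/8 = 0.75.
Left endpoints: -3, -2.25, -1.5, -0.75, 0, 0.75, 1.5, 2.25.
g(-3) = 11, g(-2.25) = 9.5, g(-1.5) = 8, g(-0.75) = 6.5, g(0) = 5, g(0.75) = 3.5, g(1.5) = 2, g(2.25) = 0.5.
Sum = Δs · [g(-3) + g(-2.25) + g(-1.5) + ...].
Sum = 34.5.

34.5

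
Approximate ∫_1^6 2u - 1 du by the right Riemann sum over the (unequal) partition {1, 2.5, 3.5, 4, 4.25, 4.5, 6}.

Subinterval widths: 1.5, 1, 0.5, 0.25, 0.25, 1.5.
Right endpoints: 2.5, 3.5, 4, 4.25, 4.5, 6.
f(2.5) = 4, f(3.5) = 6, f(4) = 7, f(4.25) = 7.5, f(4.5) = 8, f(6) = 11.
Sum = Σ Δu_i · f(u_i).
Sum = 35.875.

35.875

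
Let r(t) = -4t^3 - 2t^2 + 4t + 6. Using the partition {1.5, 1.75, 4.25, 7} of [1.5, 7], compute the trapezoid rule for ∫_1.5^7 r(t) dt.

Subinterval widths: 0.25, 2.5, 2.75.
r(1.5) = -6, r(1.75) = -14.5625, r(4.25) = -320.1875, r(7) = -1436.
On each subinterval the trapezoid contributes (Δt_i/2)·[r(t_{i-1}) + r(t_i)].
Sum = -2835.765625.

-2835.765625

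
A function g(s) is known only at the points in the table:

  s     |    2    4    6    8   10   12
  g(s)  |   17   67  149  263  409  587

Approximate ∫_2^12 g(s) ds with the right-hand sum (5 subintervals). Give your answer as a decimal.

2950

Δs = 2.
Sum = 2·[67 + 149 + 263 + 409 + 587] = 2950.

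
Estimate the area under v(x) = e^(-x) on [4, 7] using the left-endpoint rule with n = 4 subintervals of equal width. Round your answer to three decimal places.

0.025

Δx = (7 − 4)/4 = 0.75.
Left endpoints: 4, 4.75, 5.5, 6.25.
v(4) ≈ 0.018, v(4.75) ≈ 0.009, v(5.5) ≈ 0.004, v(6.25) ≈ 0.002.
Sum = Δx · [v(4) + v(4.75) + v(5.5) + v(6.25)].
Sum ≈ 0.025.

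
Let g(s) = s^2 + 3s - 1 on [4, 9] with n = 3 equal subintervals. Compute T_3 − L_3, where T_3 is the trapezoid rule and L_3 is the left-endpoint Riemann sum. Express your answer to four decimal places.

66.6667

T_3 ≈ 316.481481.
L_3 ≈ 249.814815.
T_3 − L_3 ≈ 66.6667.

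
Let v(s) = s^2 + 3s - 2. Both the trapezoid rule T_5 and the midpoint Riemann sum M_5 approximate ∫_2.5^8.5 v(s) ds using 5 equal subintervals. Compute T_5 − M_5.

2.16

T_5 = 287.94.
M_5 = 285.78.
T_5 − M_5 = 2.16.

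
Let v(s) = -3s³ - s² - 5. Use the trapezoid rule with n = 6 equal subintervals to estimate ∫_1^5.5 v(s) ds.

-775.93359375

Δs = (5.5 − 1)/6 = 0.75.
v(1) = -9, v(1.75) = -24.140625, v(2.5) = -58.125, v(3.25) = -118.546875, v(4) = -213, v(4.75) = -349.078125, v(5.5) = -534.375.
T_6 = (Δs/2)·[v(s_0) + 2v(s_1) + ... + 2v(s_{5}) + v(s_6)].
Sum = -775.93359375.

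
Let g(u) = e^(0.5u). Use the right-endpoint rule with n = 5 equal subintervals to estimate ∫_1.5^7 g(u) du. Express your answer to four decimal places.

80.6011

Δu = (7 − 1.5)/5 = 1.1.
Right endpoints: 2.6, 3.7, 4.8, 5.9, 7.
g(2.6) ≈ 3.6693, g(3.7) ≈ 6.3598, g(4.8) ≈ 11.0232, g(5.9) ≈ 19.1060, g(7) ≈ 33.1155.
Sum = Δu · [g(2.6) + g(3.7) + g(4.8) + g(5.9) + g(7)].
Sum ≈ 80.6011.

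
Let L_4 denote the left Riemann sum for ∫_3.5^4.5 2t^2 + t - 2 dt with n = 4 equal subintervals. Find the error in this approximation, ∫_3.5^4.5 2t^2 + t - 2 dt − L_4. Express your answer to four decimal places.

2.1042

Exact integral: ∫_3.5^4.5 f(t) dt ≈ 34.166667.
L_4 = 32.0625.
Error ≈ 34.166667 − 32.0625 ≈ 2.1042.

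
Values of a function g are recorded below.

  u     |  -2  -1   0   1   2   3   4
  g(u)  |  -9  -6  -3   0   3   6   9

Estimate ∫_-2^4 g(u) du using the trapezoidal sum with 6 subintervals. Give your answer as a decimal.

0

Δu = 1.
T_6 = (1/2)·[(-9) + 2·(-6) + 2·(-3) + 2·0 + 2·3 + 2·6 + 9] = 0.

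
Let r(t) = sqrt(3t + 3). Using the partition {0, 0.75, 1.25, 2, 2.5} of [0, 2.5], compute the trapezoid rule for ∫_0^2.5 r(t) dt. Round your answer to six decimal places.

6.390464

Subinterval widths: 0.75, 0.5, 0.75, 0.5.
r(0) ≈ 1.732051, r(0.75) ≈ 2.291288, r(1.25) ≈ 2.598076, r(2) ≈ 3.000000, r(2.5) ≈ 3.240370.
On each subinterval the trapezoid contributes (Δt_i/2)·[r(t_{i-1}) + r(t_i)].
Sum ≈ 6.390464.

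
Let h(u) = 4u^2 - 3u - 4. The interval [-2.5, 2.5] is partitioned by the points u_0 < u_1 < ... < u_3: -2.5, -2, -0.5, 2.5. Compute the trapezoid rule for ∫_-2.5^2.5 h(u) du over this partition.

Subinterval widths: 0.5, 1.5, 3.
h(-2.5) = 28.5, h(-2) = 18, h(-0.5) = -1.5, h(2.5) = 13.5.
On each subinterval the trapezoid contributes (Δu_i/2)·[h(u_{i-1}) + h(u_i)].
Sum = 42.

42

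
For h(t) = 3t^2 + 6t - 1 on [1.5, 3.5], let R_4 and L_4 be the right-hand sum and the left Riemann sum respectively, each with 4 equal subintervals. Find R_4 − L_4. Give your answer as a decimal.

21

R_4 = 78.25.
L_4 = 57.25.
R_4 − L_4 = 21.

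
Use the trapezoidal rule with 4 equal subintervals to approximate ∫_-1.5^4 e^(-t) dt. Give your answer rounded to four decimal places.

5.1454

Δt = (4 − (-1.5))/4 = 1.375.
f(-1.5) ≈ 4.4817, f(-0.125) ≈ 1.1331, f(1.25) ≈ 0.2865, f(2.625) ≈ 0.0724, f(4) ≈ 0.0183.
T_4 = (Δt/2)·[f(t_0) + 2f(t_1) + 2f(t_2) + 2f(t_3) + f(t_4)].
Sum ≈ 5.1454.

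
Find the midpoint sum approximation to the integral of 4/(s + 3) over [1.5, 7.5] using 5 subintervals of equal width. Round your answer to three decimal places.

Δs = (7.5 − 1.5)/5 = 1.2.
Midpoints: 2.1, 3.3, 4.5, 5.7, 6.9.
f(2.1) = 40/51, f(3.3) = 40/63, f(4.5) = 8/15, f(5.7) = 40/87, f(6.9) = 40/99.
Sum = Δs · [f(2.1) + f(3.3) + f(4.5) + f(5.7) + f(6.9)].
Sum ≈ 3.380.

3.380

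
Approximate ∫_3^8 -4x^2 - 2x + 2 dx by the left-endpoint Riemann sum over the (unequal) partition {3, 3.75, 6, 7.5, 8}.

-518.9375

Subinterval widths: 0.75, 2.25, 1.5, 0.5.
Left endpoints: 3, 3.75, 6, 7.5.
f(3) = -40, f(3.75) = -61.75, f(6) = -154, f(7.5) = -238.
Sum = Σ Δx_i · f(x_i).
Sum = -518.9375.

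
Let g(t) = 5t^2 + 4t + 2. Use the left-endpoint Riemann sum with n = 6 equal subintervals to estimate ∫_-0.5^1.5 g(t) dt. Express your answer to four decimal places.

11.0185

Δt = (1.5 − (-0.5))/6 = 1/3.
Left endpoints: -0.5, -1/6, 1/6, 0.5, 5/6, 7/6.
g(-0.5) = 1.25, g(-1/6) = 53/36, g(1/6) = 101/36, g(0.5) = 5.25, g(5/6) = 317/36, g(7/6) = 485/36.
Sum = Δt · [g(-0.5) + g(-1/6) + g(1/6) + ...].
Sum ≈ 11.0185.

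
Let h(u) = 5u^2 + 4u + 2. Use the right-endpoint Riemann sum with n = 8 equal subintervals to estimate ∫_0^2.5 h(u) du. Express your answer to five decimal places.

Δu = (2.5 − 0)/8 = 0.3125.
Right endpoints: 0.3125, 0.625, 0.9375, 1.25, 1.5625, 1.875, 2.1875, 2.5.
h(0.3125) = 3.73828125, h(0.625) = 6.453125, h(0.9375) = 10.14453125, h(1.25) = 14.8125, h(1.5625) = 20.45703125, h(1.875) = 27.078125, h(2.1875) = 34.67578125, h(2.5) = 43.25.
Sum = Δu · [h(0.3125) + h(0.625) + h(0.9375) + ...].
Sum ≈ 50.19043.

50.19043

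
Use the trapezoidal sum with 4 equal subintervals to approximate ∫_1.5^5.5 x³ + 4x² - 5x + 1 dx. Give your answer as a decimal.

388.5

Δx = (5.5 − 1.5)/4 = 1.
f(1.5) = 5.875, f(2.5) = 29.125, f(3.5) = 75.375, f(4.5) = 150.625, f(5.5) = 260.875.
T_4 = (Δx/2)·[f(x_0) + 2f(x_1) + 2f(x_2) + 2f(x_3) + f(x_4)].
Sum = 388.5.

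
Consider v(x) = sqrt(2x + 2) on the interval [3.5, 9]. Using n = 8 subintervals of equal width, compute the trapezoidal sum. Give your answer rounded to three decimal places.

20.810

Δx = (9 − 3.5)/8 = 0.6875.
v(3.5) ≈ 3.000, v(4.1875) ≈ 3.221, v(4.875) ≈ 3.428, v(5.5625) ≈ 3.623, v(6.25) ≈ 3.808, v(6.9375) ≈ 3.984, v(7.625) ≈ 4.153, v(8.3125) ≈ 4.316, v(9) ≈ 4.472.
T_8 = (Δx/2)·[v(x_0) + 2v(x_1) + ... + 2v(x_{7}) + v(x_8)].
Sum ≈ 20.810.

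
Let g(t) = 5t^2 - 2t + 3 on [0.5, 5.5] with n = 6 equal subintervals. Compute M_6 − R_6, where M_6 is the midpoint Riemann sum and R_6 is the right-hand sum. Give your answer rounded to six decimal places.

-62.673611

M_6 ≈ 260.63657407.
R_6 ≈ 323.31018519.
M_6 − R_6 ≈ -62.673611.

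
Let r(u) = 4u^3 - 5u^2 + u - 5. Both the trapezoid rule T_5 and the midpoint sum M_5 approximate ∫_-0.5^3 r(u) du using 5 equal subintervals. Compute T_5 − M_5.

4.2875

T_5 = 25.4625.
M_5 = 21.175.
T_5 − M_5 = 4.2875.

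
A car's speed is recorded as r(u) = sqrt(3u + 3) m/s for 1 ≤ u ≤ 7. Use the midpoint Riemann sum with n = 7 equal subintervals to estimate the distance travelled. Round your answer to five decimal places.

Δu = (7 − 1)/7 = 6/7.
Midpoints: 10/7, 16/7, 22/7, 4, 34/7, 40/7, 46/7.
r(10/7) ≈ 2.69921, r(16/7) ≈ 3.13961, r(22/7) ≈ 3.52542, r(4) ≈ 3.87298, r(34/7) ≈ 4.19183, r(40/7) ≈ 4.48808, r(46/7) ≈ 4.76595.
Sum = Δu · [r(10/7) + r(16/7) + r(22/7) + ...].
Sum ≈ 22.87121.

22.87121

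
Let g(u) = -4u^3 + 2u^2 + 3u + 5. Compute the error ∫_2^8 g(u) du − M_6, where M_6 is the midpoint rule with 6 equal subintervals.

-29

Exact integral: ∫_2^8 g(u) du = -3624.
M_6 = -3595.
Error = -3624 − (-3595) = -29.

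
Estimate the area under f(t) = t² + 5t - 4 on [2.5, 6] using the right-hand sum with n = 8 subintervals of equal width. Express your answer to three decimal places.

137.614

Δt = (6 − 2.5)/8 = 0.4375.
Right endpoints: 2.9375, 3.375, 3.8125, 4.25, 4.6875, 5.125, 5.5625, 6.
f(2.9375) = 19.31640625, f(3.375) = 24.265625, f(3.8125) = 29.59765625, f(4.25) = 35.3125, f(4.6875) = 41.41015625, f(5.125) = 47.890625, f(5.5625) = 54.75390625, f(6) = 62.
Sum = Δt · [f(2.9375) + f(3.375) + f(3.8125) + ...].
Sum ≈ 137.614.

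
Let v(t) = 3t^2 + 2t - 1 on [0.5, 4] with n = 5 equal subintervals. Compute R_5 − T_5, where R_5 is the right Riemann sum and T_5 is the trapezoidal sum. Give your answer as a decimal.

R_5 = 95.97.
T_5 = 76.9825.
R_5 − T_5 = 18.9875.

18.9875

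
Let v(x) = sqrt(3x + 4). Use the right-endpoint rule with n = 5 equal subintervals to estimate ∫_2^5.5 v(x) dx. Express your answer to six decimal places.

Δx = (5.5 − 2)/5 = 0.7.
Right endpoints: 2.7, 3.4, 4.1, 4.8, 5.5.
v(2.7) ≈ 3.478505, v(3.4) ≈ 3.768289, v(4.1) ≈ 4.037326, v(4.8) ≈ 4.289522, v(5.5) ≈ 4.527693.
Sum = Δx · [v(2.7) + v(3.4) + v(4.1) + v(4.8) + v(5.5)].
Sum ≈ 14.070934.

14.070934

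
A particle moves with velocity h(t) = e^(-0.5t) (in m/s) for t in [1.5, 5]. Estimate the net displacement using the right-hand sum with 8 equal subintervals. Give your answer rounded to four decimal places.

0.6983

Δt = (5 − 1.5)/8 = 0.4375.
Right endpoints: 1.9375, 2.375, 2.8125, 3.25, 3.6875, 4.125, 4.5625, 5.
h(1.9375) ≈ 0.3796, h(2.375) ≈ 0.3050, h(2.8125) ≈ 0.2451, h(3.25) ≈ 0.1969, h(3.6875) ≈ 0.1582, h(4.125) ≈ 0.1271, h(4.5625) ≈ 0.1022, h(5) ≈ 0.0821.
Sum = Δt · [h(1.9375) + h(2.375) + h(2.8125) + ...].
Sum ≈ 0.6983.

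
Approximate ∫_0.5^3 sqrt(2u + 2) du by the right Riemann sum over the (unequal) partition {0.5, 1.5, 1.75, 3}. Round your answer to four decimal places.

6.3579

Subinterval widths: 1, 0.25, 1.25.
Right endpoints: 1.5, 1.75, 3.
f(1.5) ≈ 2.2361, f(1.75) ≈ 2.3452, f(3) ≈ 2.8284.
Sum = Σ Δu_i · f(u_i).
Sum ≈ 6.3579.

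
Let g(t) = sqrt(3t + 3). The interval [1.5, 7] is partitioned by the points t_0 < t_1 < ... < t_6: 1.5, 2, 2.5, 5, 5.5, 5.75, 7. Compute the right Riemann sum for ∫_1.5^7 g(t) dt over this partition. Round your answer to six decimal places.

Subinterval widths: 0.5, 0.5, 2.5, 0.5, 0.25, 1.25.
Right endpoints: 2, 2.5, 5, 5.5, 5.75, 7.
g(2) ≈ 3.000000, g(2.5) ≈ 3.240370, g(5) ≈ 4.242641, g(5.5) ≈ 4.415880, g(5.75) ≈ 4.500000, g(7) ≈ 4.898979.
Sum = Σ Δt_i · g(t_i).
Sum ≈ 23.183451.

23.183451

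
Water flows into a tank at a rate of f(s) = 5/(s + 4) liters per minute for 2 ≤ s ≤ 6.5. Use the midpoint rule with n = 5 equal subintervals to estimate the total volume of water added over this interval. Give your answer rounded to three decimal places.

2.795

Δs = (6.5 − 2)/5 = 0.9.
Midpoints: 2.45, 3.35, 4.25, 5.15, 6.05.
f(2.45) = 100/129, f(3.35) = 100/147, f(4.25) = 20/33, f(5.15) = 100/183, f(6.05) = 100/201.
Sum = Δs · [f(2.45) + f(3.35) + f(4.25) + f(5.15) + f(6.05)].
Sum ≈ 2.795.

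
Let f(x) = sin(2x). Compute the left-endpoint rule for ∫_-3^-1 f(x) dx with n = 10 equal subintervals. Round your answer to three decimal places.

Δx = (-1 − (-3))/10 = 0.2.
Left endpoints: -3, -2.8, -2.6, -2.4, -2.2, -2, -1.8, -1.6, -1.4, -1.2.
f(-3) ≈ 0.279, f(-2.8) ≈ 0.631, f(-2.6) ≈ 0.883, f(-2.4) ≈ 0.996, f(-2.2) ≈ 0.952, f(-2) ≈ 0.757, f(-1.8) ≈ 0.443, f(-1.6) ≈ 0.058, f(-1.4) ≈ -0.335, f(-1.2) ≈ -0.675.
Sum = Δx · [f(-3) + f(-2.8) + f(-2.6) + ...].
Sum ≈ 0.798.

0.798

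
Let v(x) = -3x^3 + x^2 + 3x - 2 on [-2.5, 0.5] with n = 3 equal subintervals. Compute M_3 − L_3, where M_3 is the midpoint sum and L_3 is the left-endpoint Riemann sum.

-29.625

M_3 = 17.
L_3 = 46.625.
M_3 − L_3 = -29.625.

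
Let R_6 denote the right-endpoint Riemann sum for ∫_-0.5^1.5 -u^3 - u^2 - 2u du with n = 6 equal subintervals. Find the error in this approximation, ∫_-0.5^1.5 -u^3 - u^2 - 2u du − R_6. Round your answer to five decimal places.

Exact integral: ∫_-0.5^1.5 f(u) du ≈ -4.4166667.
R_6 ≈ -6.0925926.
Error ≈ -4.4166667 − (-6.0925926) ≈ 1.67593.

1.67593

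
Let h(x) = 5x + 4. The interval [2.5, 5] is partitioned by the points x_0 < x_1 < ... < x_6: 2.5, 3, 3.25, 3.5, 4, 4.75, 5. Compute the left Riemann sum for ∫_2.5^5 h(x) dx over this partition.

53.75

Subinterval widths: 0.5, 0.25, 0.25, 0.5, 0.75, 0.25.
Left endpoints: 2.5, 3, 3.25, 3.5, 4, 4.75.
h(2.5) = 16.5, h(3) = 19, h(3.25) = 20.25, h(3.5) = 21.5, h(4) = 24, h(4.75) = 27.75.
Sum = Σ Δx_i · h(x_i).
Sum = 53.75.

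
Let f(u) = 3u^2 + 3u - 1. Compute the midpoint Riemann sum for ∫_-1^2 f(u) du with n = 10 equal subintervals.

10.4325

Δu = (2 − (-1))/10 = 0.3.
Midpoints: -0.85, -0.55, -0.25, 0.05, 0.35, 0.65, 0.95, 1.25, 1.55, 1.85.
f(-0.85) = -1.3825, f(-0.55) = -1.7425, f(-0.25) = -1.5625, f(0.05) = -0.8425, f(0.35) = 0.4175, f(0.65) = 2.2175, f(0.95) = 4.5575, f(1.25) = 7.4375, f(1.55) = 10.8575, f(1.85) = 14.8175.
Sum = Δu · [f(-0.85) + f(-0.55) + f(-0.25) + ...].
Sum = 10.4325.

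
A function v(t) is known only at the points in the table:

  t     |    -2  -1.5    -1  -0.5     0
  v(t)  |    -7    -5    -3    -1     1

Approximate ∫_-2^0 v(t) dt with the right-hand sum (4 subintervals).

-4

Δt = 0.5.
Sum = 0.5·[(-5) + (-3) + (-1) + 1] = -4.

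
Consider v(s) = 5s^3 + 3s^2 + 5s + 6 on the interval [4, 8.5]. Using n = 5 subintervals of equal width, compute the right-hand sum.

8305.4475

Δs = (8.5 − 4)/5 = 0.9.
Right endpoints: 4.9, 5.8, 6.7, 7.6, 8.5.
v(4.9) = 690.775, v(5.8) = 1111.48, v(6.7) = 1677.985, v(7.6) = 2412.16, v(8.5) = 3335.875.
Sum = Δs · [v(4.9) + v(5.8) + v(6.7) + v(7.6) + v(8.5)].
Sum = 8305.4475.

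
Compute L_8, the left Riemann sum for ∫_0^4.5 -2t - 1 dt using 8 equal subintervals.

Δt = (4.5 − 0)/8 = 0.5625.
Left endpoints: 0, 0.5625, 1.125, 1.6875, 2.25, 2.8125, 3.375, 3.9375.
f(0) = -1, f(0.5625) = -2.125, f(1.125) = -3.25, f(1.6875) = -4.375, f(2.25) = -5.5, f(2.8125) = -6.625, f(3.375) = -7.75, f(3.9375) = -8.875.
Sum = Δt · [f(0) + f(0.5625) + f(1.125) + ...].
Sum = -22.21875.

-22.21875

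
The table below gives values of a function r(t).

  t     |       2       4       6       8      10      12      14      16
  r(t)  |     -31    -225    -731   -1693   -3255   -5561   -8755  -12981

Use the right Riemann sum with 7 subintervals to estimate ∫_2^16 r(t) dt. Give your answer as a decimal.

Δt = 2.
Sum = 2·[(-225) + (-731) + (-1693) + (-3255) + (-5561) + (-8755) + (-12981)] = -66402.

-66402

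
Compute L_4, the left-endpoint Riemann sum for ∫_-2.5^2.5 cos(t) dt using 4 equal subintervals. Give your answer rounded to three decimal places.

Δt = (2.5 − (-2.5))/4 = 1.25.
Left endpoints: -2.5, -1.25, 0, 1.25.
f(-2.5) ≈ -0.801, f(-1.25) ≈ 0.315, f(0) ≈ 1.000, f(1.25) ≈ 0.315.
Sum = Δt · [f(-2.5) + f(-1.25) + f(0) + f(1.25)].
Sum ≈ 1.037.

1.037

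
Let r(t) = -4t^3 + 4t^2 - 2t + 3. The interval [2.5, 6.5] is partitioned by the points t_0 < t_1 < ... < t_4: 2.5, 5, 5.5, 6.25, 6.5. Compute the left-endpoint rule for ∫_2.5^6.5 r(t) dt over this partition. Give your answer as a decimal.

-924.078125

Subinterval widths: 2.5, 0.5, 0.75, 0.25.
Left endpoints: 2.5, 5, 5.5, 6.25.
r(2.5) = -39.5, r(5) = -407, r(5.5) = -552.5, r(6.25) = -829.8125.
Sum = Σ Δt_i · r(t_i).
Sum = -924.078125.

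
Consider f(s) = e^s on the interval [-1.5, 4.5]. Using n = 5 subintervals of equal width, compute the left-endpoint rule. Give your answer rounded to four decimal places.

Δs = (4.5 − (-1.5))/5 = 1.2.
Left endpoints: -1.5, -0.3, 0.9, 2.1, 3.3.
f(-1.5) ≈ 0.2231, f(-0.3) ≈ 0.7408, f(0.9) ≈ 2.4596, f(2.1) ≈ 8.1662, f(3.3) ≈ 27.1126.
Sum = Δs · [f(-1.5) + f(-0.3) + f(0.9) + f(2.1) + f(3.3)].
Sum ≈ 46.4428.

46.4428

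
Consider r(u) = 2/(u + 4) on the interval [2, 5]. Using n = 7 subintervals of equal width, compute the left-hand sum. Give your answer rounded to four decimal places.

0.8352

Δu = (5 − 2)/7 = 3/7.
Left endpoints: 2, 17/7, 20/7, 23/7, 26/7, 29/7, 32/7.
r(2) = 1/3, r(17/7) = 14/45, r(20/7) = 7/24, r(23/7) = 14/51, r(26/7) = 7/27, r(29/7) = 14/57, r(32/7) = 7/30.
Sum = Δu · [r(2) + r(17/7) + r(20/7) + ...].
Sum ≈ 0.8352.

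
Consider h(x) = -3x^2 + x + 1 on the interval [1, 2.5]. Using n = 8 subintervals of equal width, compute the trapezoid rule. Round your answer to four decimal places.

-10.5264

Δx = (2.5 − 1)/8 = 0.1875.
h(1) = -1, h(1.1875) = -2.04296875, h(1.375) = -3.296875, h(1.5625) = -4.76171875, h(1.75) = -6.4375, h(1.9375) = -8.32421875, h(2.125) = -10.421875, h(2.3125) = -12.73046875, h(2.5) = -15.25.
T_8 = (Δx/2)·[h(x_0) + 2h(x_1) + ... + 2h(x_{7}) + h(x_8)].
Sum ≈ -10.5264.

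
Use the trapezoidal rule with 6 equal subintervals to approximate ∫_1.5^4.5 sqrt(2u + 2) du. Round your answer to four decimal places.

8.4311

Δu = (4.5 − 1.5)/6 = 0.5.
f(1.5) ≈ 2.2361, f(2) ≈ 2.4495, f(2.5) ≈ 2.6458, f(3) ≈ 2.8284, f(3.5) ≈ 3.0000, f(4) ≈ 3.1623, f(4.5) ≈ 3.3166.
T_6 = (Δu/2)·[f(u_0) + 2f(u_1) + ... + 2f(u_{5}) + f(u_6)].
Sum ≈ 8.4311.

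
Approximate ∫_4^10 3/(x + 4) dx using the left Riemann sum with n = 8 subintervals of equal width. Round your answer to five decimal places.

1.74059

Δx = (10 − 4)/8 = 0.75.
Left endpoints: 4, 4.75, 5.5, 6.25, 7, 7.75, 8.5, 9.25.
f(4) = 0.375, f(4.75) = 12/35, f(5.5) = 6/19, f(6.25) = 12/41, f(7) = 3/11, f(7.75) = 12/47, f(8.5) = 0.24, f(9.25) = 12/53.
Sum = Δx · [f(4) + f(4.75) + f(5.5) + ...].
Sum ≈ 1.74059.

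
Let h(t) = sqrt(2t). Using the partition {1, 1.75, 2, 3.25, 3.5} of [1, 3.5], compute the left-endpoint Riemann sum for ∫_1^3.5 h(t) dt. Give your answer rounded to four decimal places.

Subinterval widths: 0.75, 0.25, 1.25, 0.25.
Left endpoints: 1, 1.75, 2, 3.25.
h(1) ≈ 1.4142, h(1.75) ≈ 1.8708, h(2) ≈ 2.0000, h(3.25) ≈ 2.5495.
Sum = Σ Δt_i · h(t_i).
Sum ≈ 4.6657.

4.6657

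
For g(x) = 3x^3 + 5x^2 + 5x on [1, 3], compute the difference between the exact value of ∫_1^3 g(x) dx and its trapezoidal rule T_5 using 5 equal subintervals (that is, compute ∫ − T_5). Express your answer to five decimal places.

-1.22667

Exact integral: ∫_1^3 g(x) dx ≈ 123.3333333.
T_5 = 124.56.
Error ≈ 123.3333333 − 124.56 ≈ -1.22667.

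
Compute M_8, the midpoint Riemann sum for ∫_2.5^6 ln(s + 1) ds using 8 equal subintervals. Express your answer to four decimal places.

5.7378

Δs = (6 − 2.5)/8 = 0.4375.
Midpoints: 2.71875, 3.15625, 3.59375, 4.03125, 4.46875, 4.90625, 5.34375, 5.78125.
f(2.71875) ≈ 1.3134, f(3.15625) ≈ 1.4246, f(3.59375) ≈ 1.5247, f(4.03125) ≈ 1.6157, f(4.46875) ≈ 1.6991, f(4.90625) ≈ 1.7760, f(5.34375) ≈ 1.8475, f(5.78125) ≈ 1.9142.
Sum = Δs · [f(2.71875) + f(3.15625) + f(3.59375) + ...].
Sum ≈ 5.7378.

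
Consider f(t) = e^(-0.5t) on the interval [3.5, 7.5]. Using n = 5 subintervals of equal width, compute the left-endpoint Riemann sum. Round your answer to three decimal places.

0.365

Δt = (7.5 − 3.5)/5 = 0.8.
Left endpoints: 3.5, 4.3, 5.1, 5.9, 6.7.
f(3.5) ≈ 0.174, f(4.3) ≈ 0.116, f(5.1) ≈ 0.078, f(5.9) ≈ 0.052, f(6.7) ≈ 0.035.
Sum = Δt · [f(3.5) + f(4.3) + f(5.1) + f(5.9) + f(6.7)].
Sum ≈ 0.365.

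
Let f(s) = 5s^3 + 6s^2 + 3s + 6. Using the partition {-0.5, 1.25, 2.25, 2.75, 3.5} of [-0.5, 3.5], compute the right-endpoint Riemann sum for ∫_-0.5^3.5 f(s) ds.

Subinterval widths: 1.75, 1, 0.5, 0.75.
Right endpoints: 1.25, 2.25, 2.75, 3.5.
f(1.25) = 28.890625, f(2.25) = 100.078125, f(2.75) = 163.609375, f(3.5) = 304.375.
Sum = Σ Δs_i · f(s_i).
Sum = 460.72265625.

460.72265625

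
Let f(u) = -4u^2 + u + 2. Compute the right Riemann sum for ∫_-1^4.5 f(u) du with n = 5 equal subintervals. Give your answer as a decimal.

-145.97

Δu = (4.5 − (-1))/5 = 1.1.
Right endpoints: 0.1, 1.2, 2.3, 3.4, 4.5.
f(0.1) = 2.06, f(1.2) = -2.56, f(2.3) = -16.86, f(3.4) = -40.84, f(4.5) = -74.5.
Sum = Δu · [f(0.1) + f(1.2) + f(2.3) + f(3.4) + f(4.5)].
Sum = -145.97.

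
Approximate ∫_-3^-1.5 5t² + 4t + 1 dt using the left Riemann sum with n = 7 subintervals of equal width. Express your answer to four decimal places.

Δt = (-1.5 − (-3))/7 = 3/14.
Left endpoints: -3, -39/14, -18/7, -33/14, -15/7, -27/14, -12/7.
f(-3) = 34, f(-39/14) = 5617/196, f(-18/7) = 1165/49, f(-33/14) = 3793/196, f(-15/7) = 754/49, f(-27/14) = 2329/196, f(-12/7) = 433/49.
Sum = Δt · [f(-3) + f(-39/14) + f(-18/7) + ...].
Sum ≈ 30.4056.

30.4056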